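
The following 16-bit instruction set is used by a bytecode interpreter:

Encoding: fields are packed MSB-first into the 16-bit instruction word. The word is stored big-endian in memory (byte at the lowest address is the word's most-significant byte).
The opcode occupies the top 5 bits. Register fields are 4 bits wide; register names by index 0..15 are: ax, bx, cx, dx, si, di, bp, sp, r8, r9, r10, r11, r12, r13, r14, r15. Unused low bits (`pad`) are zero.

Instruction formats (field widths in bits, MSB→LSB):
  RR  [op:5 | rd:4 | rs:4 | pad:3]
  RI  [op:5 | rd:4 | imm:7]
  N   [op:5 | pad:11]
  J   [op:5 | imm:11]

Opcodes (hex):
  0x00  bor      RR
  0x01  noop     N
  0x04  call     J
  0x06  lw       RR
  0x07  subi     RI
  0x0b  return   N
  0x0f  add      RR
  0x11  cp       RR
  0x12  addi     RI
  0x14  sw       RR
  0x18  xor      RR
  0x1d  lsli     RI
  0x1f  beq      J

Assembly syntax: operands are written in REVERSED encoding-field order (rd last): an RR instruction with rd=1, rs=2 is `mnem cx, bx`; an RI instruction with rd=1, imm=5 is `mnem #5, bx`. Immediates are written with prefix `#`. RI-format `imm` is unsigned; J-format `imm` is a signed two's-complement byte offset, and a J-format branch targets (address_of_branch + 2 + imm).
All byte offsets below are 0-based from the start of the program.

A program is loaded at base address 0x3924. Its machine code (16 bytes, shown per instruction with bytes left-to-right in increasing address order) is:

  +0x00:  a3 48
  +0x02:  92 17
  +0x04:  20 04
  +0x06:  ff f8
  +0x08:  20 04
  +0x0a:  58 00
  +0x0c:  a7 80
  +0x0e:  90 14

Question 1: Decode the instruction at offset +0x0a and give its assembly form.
return

[0a] 58 00 → 0x5800
  top 5b → 0xb → return [N]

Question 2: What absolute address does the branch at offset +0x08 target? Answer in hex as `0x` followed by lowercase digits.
+0x08: 20 04 ⇒ word 0x2004 (big)
  op=0x2004>>11=0x4 ⇒ call (J)
  imm@[10:0]=0x4 ⇒ #4
  target = base 0x3924 + off 0x08 + 2 + imm 4 = 0x3932

0x3932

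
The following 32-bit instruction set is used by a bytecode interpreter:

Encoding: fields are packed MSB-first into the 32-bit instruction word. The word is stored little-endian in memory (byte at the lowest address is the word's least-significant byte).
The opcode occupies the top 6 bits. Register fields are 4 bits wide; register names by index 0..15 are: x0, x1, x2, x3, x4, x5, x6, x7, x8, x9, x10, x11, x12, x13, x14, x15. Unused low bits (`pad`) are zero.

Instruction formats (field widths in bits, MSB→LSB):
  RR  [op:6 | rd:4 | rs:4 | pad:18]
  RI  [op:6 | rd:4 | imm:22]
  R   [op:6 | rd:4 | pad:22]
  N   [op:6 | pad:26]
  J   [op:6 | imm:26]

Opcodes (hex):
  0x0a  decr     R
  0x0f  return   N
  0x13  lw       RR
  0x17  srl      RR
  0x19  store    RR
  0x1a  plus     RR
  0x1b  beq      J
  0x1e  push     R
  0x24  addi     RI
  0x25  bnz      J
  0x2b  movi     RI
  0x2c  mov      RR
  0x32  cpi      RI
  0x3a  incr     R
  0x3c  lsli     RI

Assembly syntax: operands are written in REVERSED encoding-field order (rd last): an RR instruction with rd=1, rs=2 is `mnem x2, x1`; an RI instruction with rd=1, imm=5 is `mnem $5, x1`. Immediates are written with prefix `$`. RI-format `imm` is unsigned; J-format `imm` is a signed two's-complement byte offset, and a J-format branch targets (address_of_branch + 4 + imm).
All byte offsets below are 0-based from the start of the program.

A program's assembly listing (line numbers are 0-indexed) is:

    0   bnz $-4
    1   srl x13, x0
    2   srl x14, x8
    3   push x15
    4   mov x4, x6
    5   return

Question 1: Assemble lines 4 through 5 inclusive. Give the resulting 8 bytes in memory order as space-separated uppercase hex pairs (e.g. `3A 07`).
00 00 90 B1 00 00 00 3C

4. mov fields op=0x2c:6|rd=6:4|rs=4:4|pad=0:18 → word b1900000h → 00 00 90 b1
5. return fields op=0xf:6|pad=0:26 → word 3c000000h → 00 00 00 3c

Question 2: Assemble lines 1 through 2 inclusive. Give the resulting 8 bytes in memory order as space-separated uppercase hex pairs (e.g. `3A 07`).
00 00 34 5C 00 00 38 5E

line 1 (srl): pack op=0x17:6|rd=0:4|rs=13:4|pad=0:18 = 0x5c340000; little→ 00 00 34 5c
line 2 (srl): pack op=0x17:6|rd=8:4|rs=14:4|pad=0:18 = 0x5e380000; little→ 00 00 38 5e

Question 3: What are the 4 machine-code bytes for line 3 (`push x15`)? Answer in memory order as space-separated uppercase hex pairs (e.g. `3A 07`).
00 00 C0 7B

3. push fields op=0x1e:6|rd=15:4|pad=0:22 → word 7bc00000h → 00 00 c0 7b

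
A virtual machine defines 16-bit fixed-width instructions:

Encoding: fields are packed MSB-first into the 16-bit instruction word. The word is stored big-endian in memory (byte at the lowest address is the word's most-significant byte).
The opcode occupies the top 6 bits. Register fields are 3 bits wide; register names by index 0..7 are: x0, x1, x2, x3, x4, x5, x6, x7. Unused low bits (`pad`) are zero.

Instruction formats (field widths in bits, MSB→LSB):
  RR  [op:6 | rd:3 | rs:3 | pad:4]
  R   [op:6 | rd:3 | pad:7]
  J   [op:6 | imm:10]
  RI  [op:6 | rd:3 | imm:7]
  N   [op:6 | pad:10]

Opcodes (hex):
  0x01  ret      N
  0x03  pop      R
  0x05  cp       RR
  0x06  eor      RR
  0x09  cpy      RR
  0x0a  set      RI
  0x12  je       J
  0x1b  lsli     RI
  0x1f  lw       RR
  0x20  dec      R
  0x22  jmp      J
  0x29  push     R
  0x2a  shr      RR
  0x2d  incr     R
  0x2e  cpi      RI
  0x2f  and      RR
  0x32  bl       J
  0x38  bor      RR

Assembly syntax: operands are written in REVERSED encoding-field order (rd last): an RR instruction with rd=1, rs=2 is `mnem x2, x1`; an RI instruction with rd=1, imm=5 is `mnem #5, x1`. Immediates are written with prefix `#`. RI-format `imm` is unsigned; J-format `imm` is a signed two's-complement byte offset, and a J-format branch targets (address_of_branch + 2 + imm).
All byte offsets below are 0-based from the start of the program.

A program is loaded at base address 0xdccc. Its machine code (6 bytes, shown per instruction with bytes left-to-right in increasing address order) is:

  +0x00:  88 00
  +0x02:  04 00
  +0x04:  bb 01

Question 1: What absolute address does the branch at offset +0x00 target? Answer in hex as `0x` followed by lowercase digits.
+0x00: 88 00 ⇒ word 0x8800 (big)
  top 6b → 0x22 → jmp [J]
  imm: (w>>0)&0x3ff=0x0 → #0
  target = base 0xdccc + off 0x00 + 2 + imm 0 = 0xdcce

0xdcce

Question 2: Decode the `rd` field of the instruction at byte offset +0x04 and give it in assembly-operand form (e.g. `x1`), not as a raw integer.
off 0x04: read bb 01 as big → 0xbb01
  opcode bits[15:10]=0x2e: cpi/RI
  rd: (w>>7)&0x7=0x6 → x6
  imm: (w>>0)&0x7f=0x1 → #1

x6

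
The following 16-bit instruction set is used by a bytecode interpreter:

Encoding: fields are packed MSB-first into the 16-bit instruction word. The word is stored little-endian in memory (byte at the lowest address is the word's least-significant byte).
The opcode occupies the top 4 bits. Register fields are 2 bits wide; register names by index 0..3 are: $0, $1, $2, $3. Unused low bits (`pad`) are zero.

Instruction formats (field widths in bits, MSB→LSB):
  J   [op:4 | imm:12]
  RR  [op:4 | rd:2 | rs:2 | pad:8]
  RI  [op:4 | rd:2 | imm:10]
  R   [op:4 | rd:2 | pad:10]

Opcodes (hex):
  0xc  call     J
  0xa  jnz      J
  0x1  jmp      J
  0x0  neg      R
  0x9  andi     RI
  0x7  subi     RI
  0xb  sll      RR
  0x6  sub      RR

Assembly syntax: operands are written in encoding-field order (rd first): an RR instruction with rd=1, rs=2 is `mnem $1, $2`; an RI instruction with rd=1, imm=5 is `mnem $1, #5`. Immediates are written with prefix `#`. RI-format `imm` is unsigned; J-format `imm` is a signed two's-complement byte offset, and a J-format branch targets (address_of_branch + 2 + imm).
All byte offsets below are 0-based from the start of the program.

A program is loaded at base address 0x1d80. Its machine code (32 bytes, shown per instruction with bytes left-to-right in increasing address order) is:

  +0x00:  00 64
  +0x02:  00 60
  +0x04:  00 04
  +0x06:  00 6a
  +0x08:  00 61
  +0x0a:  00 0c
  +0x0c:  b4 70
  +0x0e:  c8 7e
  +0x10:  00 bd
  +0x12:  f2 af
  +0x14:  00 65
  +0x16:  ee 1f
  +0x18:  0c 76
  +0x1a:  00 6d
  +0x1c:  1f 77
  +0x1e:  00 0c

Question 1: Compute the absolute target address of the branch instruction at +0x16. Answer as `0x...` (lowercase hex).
0x1d86

+0x16: ee 1f ⇒ word 0x1fee (little)
  opcode bits[15:12]=0x1: jmp/J
  imm@[11:0]=0xfee (s12→-18) ⇒ #-18
  target = base 0x1d80 + off 0x16 + 2 + imm -18 = 0x1d86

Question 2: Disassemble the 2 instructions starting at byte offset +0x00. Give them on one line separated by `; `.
sub $1, $0; sub $0, $0

+0x00: 00 64 ⇒ word 0x6400 (little)
  top 4b → 0x6 → sub [RR]
  [11:10] rd=1 = $1
  [9:8] rs=0 = $0
+0x02: 00 60 ⇒ word 0x6000 (little)
  top 4b → 0x6 → sub [RR]
  [11:10] rd=0 = $0
  [9:8] rs=0 = $0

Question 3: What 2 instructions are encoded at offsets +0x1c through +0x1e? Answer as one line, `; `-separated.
subi $1, #799; neg $3

@+1c  little-endian(1f 77) = 0x771f
  opcode bits[15:12]=0x7: subi/RI
  rd@[11:10]=0x1 ⇒ $1
  imm@[9:0]=0x31f ⇒ #799
@+1e  little-endian(00 0c) = 0x0c00
  opcode bits[15:12]=0x0: neg/R
  rd@[11:10]=0x3 ⇒ $3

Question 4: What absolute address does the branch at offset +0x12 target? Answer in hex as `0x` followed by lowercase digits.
[12] f2 af → 0xaff2
  opcode bits[15:12]=0xa: jnz/J
  imm: (w>>0)&0xfff=0xff2 (s12→-14) → #-14
  target = base 0x1d80 + off 0x12 + 2 + imm -14 = 0x1d86

0x1d86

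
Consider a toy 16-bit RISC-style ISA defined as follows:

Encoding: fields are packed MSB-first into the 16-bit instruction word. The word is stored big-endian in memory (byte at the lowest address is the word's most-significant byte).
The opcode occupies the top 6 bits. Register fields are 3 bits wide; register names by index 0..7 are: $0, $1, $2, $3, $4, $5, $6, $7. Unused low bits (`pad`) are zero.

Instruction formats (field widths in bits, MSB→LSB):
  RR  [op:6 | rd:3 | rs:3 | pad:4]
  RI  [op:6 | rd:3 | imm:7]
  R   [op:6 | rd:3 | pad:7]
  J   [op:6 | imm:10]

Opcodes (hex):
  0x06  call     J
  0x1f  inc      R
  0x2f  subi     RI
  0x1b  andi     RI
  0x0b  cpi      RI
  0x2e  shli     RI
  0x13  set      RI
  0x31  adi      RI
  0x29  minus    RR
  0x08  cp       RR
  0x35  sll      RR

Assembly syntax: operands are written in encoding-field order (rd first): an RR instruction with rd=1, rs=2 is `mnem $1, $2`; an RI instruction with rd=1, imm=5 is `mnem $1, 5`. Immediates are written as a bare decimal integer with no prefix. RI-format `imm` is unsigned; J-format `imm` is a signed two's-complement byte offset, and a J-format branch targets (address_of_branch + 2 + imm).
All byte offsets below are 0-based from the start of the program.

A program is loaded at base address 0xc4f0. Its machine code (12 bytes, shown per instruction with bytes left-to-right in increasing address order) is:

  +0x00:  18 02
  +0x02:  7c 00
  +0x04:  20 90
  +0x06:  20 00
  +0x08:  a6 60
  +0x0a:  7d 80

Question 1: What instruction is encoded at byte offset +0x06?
cp $0, $0

+0x06: 20 00 ⇒ word 0x2000 (big)
  opcode bits[15:10]=0x8: cp/RR
  rd@[9:7]=0x0 ⇒ $0
  rs@[6:4]=0x0 ⇒ $0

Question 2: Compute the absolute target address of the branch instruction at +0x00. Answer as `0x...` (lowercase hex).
0xc4f4

off 0x00: read 18 02 as big → 0x1802
  top 6b → 0x6 → call [J]
  imm: (w>>0)&0x3ff=0x2 → 2
  target = base 0xc4f0 + off 0x00 + 2 + imm 2 = 0xc4f4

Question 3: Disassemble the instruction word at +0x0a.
inc $3

+0x0a: 7d 80 ⇒ word 0x7d80 (big)
  op=0x7d80>>10=0x1f ⇒ inc (R)
  rd: (w>>7)&0x7=0x3 → $3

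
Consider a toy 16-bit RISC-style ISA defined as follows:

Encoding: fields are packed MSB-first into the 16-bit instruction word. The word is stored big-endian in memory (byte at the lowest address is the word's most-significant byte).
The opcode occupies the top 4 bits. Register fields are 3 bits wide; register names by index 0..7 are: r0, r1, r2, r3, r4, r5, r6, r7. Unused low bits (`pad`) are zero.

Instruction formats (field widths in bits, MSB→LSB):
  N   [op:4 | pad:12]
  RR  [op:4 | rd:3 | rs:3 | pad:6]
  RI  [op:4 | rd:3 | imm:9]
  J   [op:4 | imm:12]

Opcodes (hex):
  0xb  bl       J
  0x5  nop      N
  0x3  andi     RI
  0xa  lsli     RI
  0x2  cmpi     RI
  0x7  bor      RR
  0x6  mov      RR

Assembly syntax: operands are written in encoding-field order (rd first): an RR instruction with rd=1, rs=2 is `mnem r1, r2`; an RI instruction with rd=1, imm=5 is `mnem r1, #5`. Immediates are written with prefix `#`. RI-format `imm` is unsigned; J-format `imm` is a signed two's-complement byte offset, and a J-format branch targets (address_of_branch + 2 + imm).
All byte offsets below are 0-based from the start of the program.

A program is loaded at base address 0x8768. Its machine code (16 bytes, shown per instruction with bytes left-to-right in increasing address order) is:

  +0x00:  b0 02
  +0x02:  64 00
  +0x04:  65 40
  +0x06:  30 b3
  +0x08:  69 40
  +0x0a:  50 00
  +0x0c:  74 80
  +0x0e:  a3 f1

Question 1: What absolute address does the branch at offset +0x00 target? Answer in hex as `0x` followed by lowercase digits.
off 0x00: read b0 02 as big → 0xb002
  top 4b → 0xb → bl [J]
  imm: (w>>0)&0xfff=0x2 → #2
  target = base 0x8768 + off 0x00 + 2 + imm 2 = 0x876c

0x876c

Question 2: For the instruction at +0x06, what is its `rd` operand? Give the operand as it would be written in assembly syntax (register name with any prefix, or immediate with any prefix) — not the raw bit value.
r0

[06] 30 b3 → 0x30b3
  top 4b → 0x3 → andi [RI]
  [11:9] rd=0 = r0
  [8:0] imm=179 = #179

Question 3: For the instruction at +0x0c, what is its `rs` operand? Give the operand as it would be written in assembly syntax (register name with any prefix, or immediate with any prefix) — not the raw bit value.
+0x0c: 74 80 ⇒ word 0x7480 (big)
  op=0x7480>>12=0x7 ⇒ bor (RR)
  rd: (w>>9)&0x7=0x2 → r2
  rs: (w>>6)&0x7=0x2 → r2

r2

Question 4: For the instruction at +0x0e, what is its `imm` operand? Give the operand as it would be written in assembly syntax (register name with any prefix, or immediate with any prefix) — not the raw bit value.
off 0x0e: read a3 f1 as big → 0xa3f1
  op=0xa3f1>>12=0xa ⇒ lsli (RI)
  rd@[11:9]=0x1 ⇒ r1
  imm@[8:0]=0x1f1 ⇒ #497

#497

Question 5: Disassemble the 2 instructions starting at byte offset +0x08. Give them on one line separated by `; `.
mov r4, r5; nop

off 0x08: read 69 40 as big → 0x6940
  top 4b → 0x6 → mov [RR]
  [11:9] rd=4 = r4
  [8:6] rs=5 = r5
off 0x0a: read 50 00 as big → 0x5000
  top 4b → 0x5 → nop [N]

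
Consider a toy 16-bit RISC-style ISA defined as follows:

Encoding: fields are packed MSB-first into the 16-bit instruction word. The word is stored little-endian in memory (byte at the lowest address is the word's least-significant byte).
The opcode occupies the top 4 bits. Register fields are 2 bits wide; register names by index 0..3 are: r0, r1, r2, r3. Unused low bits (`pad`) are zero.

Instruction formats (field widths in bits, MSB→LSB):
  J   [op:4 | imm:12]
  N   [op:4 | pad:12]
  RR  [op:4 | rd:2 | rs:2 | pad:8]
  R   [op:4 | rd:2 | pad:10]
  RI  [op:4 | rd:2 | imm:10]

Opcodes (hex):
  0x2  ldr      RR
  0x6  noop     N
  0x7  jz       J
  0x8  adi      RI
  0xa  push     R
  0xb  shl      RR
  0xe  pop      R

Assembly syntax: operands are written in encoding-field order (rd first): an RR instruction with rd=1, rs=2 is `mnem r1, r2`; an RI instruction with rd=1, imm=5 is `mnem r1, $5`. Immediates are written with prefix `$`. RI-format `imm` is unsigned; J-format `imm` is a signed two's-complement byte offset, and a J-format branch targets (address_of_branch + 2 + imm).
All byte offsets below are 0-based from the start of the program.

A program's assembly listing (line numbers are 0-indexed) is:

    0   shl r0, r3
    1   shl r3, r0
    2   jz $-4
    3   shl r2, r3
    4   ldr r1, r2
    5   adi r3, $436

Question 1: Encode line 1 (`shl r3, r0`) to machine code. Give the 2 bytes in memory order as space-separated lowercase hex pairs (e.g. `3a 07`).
L1: shl op=0xb:4|rd=3:2|rs=0:2|pad=0:8 ⇒ 0xbc00 ⇒ little 00 bc

00 bc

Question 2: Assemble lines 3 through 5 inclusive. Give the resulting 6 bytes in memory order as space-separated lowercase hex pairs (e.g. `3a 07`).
line 3 (shl): pack op=0xb:4|rd=2:2|rs=3:2|pad=0:8 = 0xbb00; little→ 00 bb
line 4 (ldr): pack op=0x2:4|rd=1:2|rs=2:2|pad=0:8 = 0x2600; little→ 00 26
line 5 (adi): pack op=0x8:4|rd=3:2|imm=436:10 = 0x8db4; little→ b4 8d

00 bb 00 26 b4 8d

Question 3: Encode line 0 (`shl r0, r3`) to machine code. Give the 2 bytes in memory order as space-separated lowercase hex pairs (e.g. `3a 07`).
L0: shl op=0xb:4|rd=0:2|rs=3:2|pad=0:8 ⇒ 0xb300 ⇒ little 00 b3

00 b3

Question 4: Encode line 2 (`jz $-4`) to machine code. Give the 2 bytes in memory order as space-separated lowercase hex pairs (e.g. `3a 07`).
fc 7f

L2: jz op=0x7:4|imm=-4:12 ⇒ 0x7ffc ⇒ little fc 7f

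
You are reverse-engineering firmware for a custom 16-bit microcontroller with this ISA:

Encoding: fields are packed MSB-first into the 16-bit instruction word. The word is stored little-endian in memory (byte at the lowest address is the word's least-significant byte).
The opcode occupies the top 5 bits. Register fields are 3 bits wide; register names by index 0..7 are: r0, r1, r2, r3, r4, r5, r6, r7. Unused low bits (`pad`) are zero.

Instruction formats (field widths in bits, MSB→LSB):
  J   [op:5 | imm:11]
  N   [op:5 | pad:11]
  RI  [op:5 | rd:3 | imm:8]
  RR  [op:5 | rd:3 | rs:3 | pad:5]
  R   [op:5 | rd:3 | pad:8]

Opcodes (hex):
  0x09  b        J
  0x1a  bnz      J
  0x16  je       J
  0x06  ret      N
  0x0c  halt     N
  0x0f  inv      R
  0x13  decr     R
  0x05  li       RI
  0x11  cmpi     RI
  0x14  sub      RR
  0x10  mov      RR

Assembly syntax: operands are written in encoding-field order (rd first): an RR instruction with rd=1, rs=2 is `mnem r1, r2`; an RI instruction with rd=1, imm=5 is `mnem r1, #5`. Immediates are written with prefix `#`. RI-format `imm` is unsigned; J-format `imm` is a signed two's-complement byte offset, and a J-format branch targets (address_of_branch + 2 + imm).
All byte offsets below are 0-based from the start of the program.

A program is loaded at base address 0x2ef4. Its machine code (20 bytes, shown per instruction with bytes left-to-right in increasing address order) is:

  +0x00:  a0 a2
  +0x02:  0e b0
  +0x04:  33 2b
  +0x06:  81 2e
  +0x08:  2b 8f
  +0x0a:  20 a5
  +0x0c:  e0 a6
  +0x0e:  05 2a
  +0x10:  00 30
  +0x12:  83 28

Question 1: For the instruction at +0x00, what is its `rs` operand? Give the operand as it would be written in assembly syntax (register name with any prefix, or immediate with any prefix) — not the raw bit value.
r5

@+00  little-endian(a0 a2) = 0xa2a0
  op=0xa2a0>>11=0x14 ⇒ sub (RR)
  rd@[10:8]=0x2 ⇒ r2
  rs@[7:5]=0x5 ⇒ r5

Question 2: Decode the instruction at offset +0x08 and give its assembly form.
cmpi r7, #43

@+08  little-endian(2b 8f) = 0x8f2b
  top 5b → 0x11 → cmpi [RI]
  rd: (w>>8)&0x7=0x7 → r7
  imm: (w>>0)&0xff=0x2b → #43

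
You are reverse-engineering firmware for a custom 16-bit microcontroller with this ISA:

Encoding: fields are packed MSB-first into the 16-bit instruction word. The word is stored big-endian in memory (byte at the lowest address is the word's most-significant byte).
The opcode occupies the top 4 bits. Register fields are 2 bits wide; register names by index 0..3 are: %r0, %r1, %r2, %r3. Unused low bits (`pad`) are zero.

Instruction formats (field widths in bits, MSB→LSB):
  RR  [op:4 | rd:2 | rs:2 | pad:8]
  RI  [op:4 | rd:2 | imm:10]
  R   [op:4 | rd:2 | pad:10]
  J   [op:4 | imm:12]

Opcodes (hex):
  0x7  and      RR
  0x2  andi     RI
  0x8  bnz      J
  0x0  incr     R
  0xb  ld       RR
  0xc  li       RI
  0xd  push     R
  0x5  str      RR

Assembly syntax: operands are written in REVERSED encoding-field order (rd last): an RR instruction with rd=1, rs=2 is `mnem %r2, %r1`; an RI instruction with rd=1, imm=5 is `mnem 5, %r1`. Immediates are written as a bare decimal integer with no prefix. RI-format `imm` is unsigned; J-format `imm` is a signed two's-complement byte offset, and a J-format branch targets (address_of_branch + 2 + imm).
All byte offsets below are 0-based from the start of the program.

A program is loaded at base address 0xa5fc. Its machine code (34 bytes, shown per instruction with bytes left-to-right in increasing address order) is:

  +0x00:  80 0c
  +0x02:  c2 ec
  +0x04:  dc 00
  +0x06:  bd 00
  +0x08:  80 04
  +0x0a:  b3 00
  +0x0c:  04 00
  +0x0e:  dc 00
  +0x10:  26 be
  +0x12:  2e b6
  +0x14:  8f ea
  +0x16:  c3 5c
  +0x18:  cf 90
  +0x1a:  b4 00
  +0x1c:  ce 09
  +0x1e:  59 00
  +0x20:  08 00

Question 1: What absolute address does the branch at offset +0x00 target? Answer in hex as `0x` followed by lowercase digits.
[00] 80 0c → 0x800c
  opcode bits[15:12]=0x8: bnz/J
  imm@[11:0]=0xc ⇒ 12
  target = base 0xa5fc + off 0x00 + 2 + imm 12 = 0xa60a

0xa60a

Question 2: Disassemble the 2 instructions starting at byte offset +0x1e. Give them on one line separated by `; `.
str %r1, %r2; incr %r2

+0x1e: 59 00 ⇒ word 0x5900 (big)
  op=0x5900>>12=0x5 ⇒ str (RR)
  rd@[11:10]=0x2 ⇒ %r2
  rs@[9:8]=0x1 ⇒ %r1
+0x20: 08 00 ⇒ word 0x0800 (big)
  op=0x0800>>12=0x0 ⇒ incr (R)
  rd@[11:10]=0x2 ⇒ %r2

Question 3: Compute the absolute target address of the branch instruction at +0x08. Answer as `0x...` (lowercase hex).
[08] 80 04 → 0x8004
  opcode bits[15:12]=0x8: bnz/J
  [11:0] imm=4 = 4
  target = base 0xa5fc + off 0x08 + 2 + imm 4 = 0xa60a

0xa60a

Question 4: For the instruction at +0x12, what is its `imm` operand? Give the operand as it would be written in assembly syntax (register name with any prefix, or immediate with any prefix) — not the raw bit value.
off 0x12: read 2e b6 as big → 0x2eb6
  opcode bits[15:12]=0x2: andi/RI
  [11:10] rd=3 = %r3
  [9:0] imm=694 = 694

694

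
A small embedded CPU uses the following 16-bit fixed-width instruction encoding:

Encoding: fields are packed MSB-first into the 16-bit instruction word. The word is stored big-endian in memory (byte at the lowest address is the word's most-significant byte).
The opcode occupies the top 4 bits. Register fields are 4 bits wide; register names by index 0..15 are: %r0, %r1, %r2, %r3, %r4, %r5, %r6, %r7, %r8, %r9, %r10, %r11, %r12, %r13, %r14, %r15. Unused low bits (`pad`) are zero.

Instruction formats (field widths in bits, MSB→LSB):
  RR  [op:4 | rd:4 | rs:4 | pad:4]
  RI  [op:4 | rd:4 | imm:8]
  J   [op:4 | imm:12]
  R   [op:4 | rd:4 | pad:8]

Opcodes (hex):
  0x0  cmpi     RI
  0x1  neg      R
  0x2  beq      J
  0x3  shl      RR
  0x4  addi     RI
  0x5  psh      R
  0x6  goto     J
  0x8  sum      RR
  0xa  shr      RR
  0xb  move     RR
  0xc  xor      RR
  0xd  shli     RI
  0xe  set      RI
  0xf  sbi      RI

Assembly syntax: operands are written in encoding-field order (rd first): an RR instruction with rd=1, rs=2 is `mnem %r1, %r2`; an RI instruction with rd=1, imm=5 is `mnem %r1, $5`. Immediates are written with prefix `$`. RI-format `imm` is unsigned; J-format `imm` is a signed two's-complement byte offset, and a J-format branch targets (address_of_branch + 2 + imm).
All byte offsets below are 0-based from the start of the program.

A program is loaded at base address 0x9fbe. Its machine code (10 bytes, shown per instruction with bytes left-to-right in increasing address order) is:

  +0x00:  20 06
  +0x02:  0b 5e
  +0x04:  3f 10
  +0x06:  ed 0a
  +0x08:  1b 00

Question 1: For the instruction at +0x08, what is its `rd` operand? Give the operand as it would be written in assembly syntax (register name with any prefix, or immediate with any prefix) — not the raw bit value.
[08] 1b 00 → 0x1b00
  top 4b → 0x1 → neg [R]
  rd: (w>>8)&0xf=0xb → %r11

%r11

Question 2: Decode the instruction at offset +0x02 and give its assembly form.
cmpi %r11, $94

+0x02: 0b 5e ⇒ word 0x0b5e (big)
  opcode bits[15:12]=0x0: cmpi/RI
  [11:8] rd=11 = %r11
  [7:0] imm=94 = $94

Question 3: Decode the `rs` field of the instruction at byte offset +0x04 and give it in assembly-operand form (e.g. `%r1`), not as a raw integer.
%r1

[04] 3f 10 → 0x3f10
  op=0x3f10>>12=0x3 ⇒ shl (RR)
  rd@[11:8]=0xf ⇒ %r15
  rs@[7:4]=0x1 ⇒ %r1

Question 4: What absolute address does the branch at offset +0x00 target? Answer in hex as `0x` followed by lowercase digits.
0x9fc6

[00] 20 06 → 0x2006
  opcode bits[15:12]=0x2: beq/J
  [11:0] imm=6 = $6
  target = base 0x9fbe + off 0x00 + 2 + imm 6 = 0x9fc6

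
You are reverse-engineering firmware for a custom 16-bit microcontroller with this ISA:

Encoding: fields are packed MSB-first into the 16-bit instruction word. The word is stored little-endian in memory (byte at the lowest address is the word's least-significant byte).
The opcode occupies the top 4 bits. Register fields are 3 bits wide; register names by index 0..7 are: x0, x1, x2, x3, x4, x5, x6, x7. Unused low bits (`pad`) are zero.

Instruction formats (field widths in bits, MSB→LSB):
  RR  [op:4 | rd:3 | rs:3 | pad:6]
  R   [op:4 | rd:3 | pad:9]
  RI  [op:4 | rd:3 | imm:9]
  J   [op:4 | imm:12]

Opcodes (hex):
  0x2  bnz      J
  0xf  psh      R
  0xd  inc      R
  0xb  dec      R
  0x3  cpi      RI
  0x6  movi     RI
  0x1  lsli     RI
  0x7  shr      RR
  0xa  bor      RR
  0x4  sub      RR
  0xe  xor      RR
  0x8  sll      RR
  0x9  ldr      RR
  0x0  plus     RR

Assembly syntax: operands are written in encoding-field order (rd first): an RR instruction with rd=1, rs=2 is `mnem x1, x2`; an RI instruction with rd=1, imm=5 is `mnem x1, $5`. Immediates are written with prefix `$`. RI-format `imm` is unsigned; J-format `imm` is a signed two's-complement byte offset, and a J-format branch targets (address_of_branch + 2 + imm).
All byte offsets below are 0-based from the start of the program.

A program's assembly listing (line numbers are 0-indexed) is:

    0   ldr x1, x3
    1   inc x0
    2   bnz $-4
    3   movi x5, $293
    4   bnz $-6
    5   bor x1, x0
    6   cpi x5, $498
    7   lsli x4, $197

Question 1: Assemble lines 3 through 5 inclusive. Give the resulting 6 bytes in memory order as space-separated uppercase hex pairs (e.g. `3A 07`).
L3: movi op=0x6:4|rd=5:3|imm=293:9 ⇒ 0x6b25 ⇒ little 25 6b
L4: bnz op=0x2:4|imm=-6:12 ⇒ 0x2ffa ⇒ little fa 2f
L5: bor op=0xa:4|rd=1:3|rs=0:3|pad=0:6 ⇒ 0xa200 ⇒ little 00 a2

25 6B FA 2F 00 A2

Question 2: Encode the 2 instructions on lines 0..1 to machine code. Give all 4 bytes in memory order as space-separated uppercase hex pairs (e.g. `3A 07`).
C0 92 00 D0

L0: ldr op=0x9:4|rd=1:3|rs=3:3|pad=0:6 ⇒ 0x92c0 ⇒ little c0 92
L1: inc op=0xd:4|rd=0:3|pad=0:9 ⇒ 0xd000 ⇒ little 00 d0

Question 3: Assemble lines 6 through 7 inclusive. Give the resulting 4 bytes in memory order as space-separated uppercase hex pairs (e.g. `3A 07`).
L6: cpi op=0x3:4|rd=5:3|imm=498:9 ⇒ 0x3bf2 ⇒ little f2 3b
L7: lsli op=0x1:4|rd=4:3|imm=197:9 ⇒ 0x18c5 ⇒ little c5 18

F2 3B C5 18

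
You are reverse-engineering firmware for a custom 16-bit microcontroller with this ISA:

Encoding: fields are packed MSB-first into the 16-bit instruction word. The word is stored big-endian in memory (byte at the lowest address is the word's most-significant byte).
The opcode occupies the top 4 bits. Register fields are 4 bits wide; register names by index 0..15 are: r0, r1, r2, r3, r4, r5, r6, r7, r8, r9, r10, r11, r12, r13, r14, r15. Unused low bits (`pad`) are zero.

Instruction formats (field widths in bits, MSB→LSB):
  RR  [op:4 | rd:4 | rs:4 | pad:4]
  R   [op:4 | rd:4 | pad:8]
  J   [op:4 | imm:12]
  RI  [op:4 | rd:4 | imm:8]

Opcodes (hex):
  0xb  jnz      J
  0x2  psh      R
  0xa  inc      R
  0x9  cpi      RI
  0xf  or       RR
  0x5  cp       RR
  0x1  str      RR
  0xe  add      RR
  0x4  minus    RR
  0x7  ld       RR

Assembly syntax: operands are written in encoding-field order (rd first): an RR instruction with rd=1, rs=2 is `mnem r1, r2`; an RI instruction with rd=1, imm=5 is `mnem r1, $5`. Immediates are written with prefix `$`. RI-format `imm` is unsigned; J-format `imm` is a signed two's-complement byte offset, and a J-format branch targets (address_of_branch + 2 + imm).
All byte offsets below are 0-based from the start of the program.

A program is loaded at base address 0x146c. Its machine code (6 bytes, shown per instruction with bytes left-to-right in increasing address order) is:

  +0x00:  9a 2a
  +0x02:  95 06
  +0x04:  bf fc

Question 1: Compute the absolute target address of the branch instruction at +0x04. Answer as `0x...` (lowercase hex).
[04] bf fc → 0xbffc
  op=0xbffc>>12=0xb ⇒ jnz (J)
  imm@[11:0]=0xffc (s12→-4) ⇒ $-4
  target = base 0x146c + off 0x04 + 2 + imm -4 = 0x146e

0x146e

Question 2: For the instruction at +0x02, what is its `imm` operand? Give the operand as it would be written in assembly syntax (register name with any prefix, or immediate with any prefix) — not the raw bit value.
off 0x02: read 95 06 as big → 0x9506
  opcode bits[15:12]=0x9: cpi/RI
  rd@[11:8]=0x5 ⇒ r5
  imm@[7:0]=0x6 ⇒ $6

$6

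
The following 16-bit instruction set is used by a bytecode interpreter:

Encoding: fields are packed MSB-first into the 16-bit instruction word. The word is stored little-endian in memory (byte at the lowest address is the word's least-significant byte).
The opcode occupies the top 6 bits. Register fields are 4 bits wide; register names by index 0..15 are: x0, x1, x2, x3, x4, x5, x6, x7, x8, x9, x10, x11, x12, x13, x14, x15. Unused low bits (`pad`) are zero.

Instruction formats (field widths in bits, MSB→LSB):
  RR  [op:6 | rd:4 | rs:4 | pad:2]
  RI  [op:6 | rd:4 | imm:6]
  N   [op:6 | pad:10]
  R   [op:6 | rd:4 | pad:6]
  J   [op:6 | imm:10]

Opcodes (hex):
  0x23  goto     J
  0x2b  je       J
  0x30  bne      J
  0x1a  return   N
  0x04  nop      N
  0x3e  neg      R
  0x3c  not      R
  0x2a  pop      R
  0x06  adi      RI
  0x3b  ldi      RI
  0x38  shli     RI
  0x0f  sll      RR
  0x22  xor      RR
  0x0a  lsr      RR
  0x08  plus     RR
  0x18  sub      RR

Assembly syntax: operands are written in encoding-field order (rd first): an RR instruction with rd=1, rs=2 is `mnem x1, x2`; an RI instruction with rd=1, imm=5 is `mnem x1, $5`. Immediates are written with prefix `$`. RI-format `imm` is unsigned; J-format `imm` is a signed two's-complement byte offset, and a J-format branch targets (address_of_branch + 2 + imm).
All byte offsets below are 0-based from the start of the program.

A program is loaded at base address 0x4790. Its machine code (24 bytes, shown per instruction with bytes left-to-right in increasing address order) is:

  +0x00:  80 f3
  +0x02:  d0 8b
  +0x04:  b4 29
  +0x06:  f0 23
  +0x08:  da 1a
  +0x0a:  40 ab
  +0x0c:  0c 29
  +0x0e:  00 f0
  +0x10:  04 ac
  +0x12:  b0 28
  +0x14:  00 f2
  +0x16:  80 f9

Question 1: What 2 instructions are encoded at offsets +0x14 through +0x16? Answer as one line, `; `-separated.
off 0x14: read 00 f2 as little → 0xf200
  top 6b → 0x3c → not [R]
  rd: (w>>6)&0xf=0x8 → x8
off 0x16: read 80 f9 as little → 0xf980
  top 6b → 0x3e → neg [R]
  rd: (w>>6)&0xf=0x6 → x6

not x8; neg x6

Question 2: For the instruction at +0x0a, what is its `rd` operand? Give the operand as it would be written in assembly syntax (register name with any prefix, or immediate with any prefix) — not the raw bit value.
x13

[0a] 40 ab → 0xab40
  op=0xab40>>10=0x2a ⇒ pop (R)
  rd@[9:6]=0xd ⇒ x13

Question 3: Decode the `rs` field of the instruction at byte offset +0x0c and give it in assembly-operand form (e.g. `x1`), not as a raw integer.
[0c] 0c 29 → 0x290c
  opcode bits[15:10]=0xa: lsr/RR
  rd: (w>>6)&0xf=0x4 → x4
  rs: (w>>2)&0xf=0x3 → x3

x3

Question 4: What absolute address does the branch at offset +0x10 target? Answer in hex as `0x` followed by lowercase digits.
+0x10: 04 ac ⇒ word 0xac04 (little)
  top 6b → 0x2b → je [J]
  [9:0] imm=4 = $4
  target = base 0x4790 + off 0x10 + 2 + imm 4 = 0x47a6

0x47a6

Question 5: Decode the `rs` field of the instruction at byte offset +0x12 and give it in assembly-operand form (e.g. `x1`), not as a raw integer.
+0x12: b0 28 ⇒ word 0x28b0 (little)
  top 6b → 0xa → lsr [RR]
  rd@[9:6]=0x2 ⇒ x2
  rs@[5:2]=0xc ⇒ x12

x12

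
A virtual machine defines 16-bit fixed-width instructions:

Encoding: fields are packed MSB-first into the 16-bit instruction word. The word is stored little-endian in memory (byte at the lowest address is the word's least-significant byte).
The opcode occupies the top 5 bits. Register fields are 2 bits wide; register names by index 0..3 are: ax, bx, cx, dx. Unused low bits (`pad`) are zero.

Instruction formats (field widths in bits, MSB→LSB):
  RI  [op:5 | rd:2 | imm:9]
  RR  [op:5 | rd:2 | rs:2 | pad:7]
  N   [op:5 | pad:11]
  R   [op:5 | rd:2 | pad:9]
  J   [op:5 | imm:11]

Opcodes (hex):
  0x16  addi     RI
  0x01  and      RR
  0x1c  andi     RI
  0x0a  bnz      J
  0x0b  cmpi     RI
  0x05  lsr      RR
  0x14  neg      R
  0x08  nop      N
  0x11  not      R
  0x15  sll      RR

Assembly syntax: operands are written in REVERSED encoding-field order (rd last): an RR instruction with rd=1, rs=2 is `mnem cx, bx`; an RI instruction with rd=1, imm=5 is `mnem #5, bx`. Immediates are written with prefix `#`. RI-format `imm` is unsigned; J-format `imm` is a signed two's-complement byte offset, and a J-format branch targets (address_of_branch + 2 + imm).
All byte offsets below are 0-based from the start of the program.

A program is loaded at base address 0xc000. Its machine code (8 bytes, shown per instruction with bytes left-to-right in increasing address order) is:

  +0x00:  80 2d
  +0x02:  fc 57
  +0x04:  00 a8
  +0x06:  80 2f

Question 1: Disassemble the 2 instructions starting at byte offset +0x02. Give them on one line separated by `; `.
@+02  little-endian(fc 57) = 0x57fc
  op=0x57fc>>11=0xa ⇒ bnz (J)
  imm@[10:0]=0x7fc (s11→-4) ⇒ #-4
@+04  little-endian(00 a8) = 0xa800
  op=0xa800>>11=0x15 ⇒ sll (RR)
  rd@[10:9]=0x0 ⇒ ax
  rs@[8:7]=0x0 ⇒ ax

bnz #-4; sll ax, ax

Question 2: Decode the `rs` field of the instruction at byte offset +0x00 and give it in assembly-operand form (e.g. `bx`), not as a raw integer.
off 0x00: read 80 2d as little → 0x2d80
  opcode bits[15:11]=0x5: lsr/RR
  rd@[10:9]=0x2 ⇒ cx
  rs@[8:7]=0x3 ⇒ dx

dx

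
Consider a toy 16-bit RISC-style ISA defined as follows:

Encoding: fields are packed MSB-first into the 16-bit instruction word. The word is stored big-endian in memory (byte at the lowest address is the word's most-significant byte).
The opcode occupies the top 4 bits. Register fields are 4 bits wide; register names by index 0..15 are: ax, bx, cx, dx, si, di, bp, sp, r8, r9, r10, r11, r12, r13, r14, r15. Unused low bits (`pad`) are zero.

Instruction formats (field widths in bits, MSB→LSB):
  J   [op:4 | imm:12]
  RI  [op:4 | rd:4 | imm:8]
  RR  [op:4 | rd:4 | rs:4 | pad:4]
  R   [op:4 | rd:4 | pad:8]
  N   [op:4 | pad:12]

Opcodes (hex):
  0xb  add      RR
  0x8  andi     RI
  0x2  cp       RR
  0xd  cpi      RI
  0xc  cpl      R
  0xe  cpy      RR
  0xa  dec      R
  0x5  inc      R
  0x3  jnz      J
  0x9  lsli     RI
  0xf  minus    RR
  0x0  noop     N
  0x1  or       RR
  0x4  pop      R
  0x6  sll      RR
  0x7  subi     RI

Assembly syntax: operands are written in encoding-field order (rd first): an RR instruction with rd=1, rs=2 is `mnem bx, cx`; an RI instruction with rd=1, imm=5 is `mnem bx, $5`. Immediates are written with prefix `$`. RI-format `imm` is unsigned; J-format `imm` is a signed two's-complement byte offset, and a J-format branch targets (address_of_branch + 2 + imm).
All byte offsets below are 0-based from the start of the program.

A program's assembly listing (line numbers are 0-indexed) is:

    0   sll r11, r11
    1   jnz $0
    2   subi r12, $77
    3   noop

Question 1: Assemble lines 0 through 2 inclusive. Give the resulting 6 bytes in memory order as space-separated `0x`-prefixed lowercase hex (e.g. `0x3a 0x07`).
0. sll fields op=0x6:4|rd=11:4|rs=11:4|pad=0:4 → word 6bb0h → 6b b0
1. jnz fields op=0x3:4|imm=0:12 → word 3000h → 30 00
2. subi fields op=0x7:4|rd=12:4|imm=77:8 → word 7c4dh → 7c 4d

0x6b 0xb0 0x30 0x00 0x7c 0x4d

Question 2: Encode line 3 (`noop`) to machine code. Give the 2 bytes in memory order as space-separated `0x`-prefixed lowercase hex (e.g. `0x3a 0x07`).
3. noop fields op=0x0:4|pad=0:12 → word 0000h → 00 00

0x00 0x00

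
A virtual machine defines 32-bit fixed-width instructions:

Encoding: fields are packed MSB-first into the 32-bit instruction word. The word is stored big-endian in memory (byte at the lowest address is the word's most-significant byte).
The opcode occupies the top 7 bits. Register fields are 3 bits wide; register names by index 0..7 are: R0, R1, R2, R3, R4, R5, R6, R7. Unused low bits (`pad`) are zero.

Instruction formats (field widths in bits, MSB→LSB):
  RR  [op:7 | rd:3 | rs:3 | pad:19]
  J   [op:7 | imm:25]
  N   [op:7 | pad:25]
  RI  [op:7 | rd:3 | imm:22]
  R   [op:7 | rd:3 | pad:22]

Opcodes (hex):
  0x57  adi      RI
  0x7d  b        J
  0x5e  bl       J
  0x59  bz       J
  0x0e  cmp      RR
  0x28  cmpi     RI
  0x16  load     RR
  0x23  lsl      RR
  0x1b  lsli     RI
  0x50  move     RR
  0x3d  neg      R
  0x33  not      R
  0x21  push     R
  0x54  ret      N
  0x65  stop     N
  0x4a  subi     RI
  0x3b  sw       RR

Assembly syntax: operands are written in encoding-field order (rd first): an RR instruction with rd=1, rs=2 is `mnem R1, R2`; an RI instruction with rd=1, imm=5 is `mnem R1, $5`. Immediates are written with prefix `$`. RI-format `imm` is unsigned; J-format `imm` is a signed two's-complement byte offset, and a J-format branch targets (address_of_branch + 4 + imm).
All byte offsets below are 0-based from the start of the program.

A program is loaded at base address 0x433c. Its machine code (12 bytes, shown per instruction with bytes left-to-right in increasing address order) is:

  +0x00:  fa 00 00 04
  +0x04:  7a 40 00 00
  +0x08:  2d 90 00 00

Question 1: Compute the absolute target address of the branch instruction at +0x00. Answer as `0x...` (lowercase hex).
0x4344

off 0x00: read fa 00 00 04 as big → 0xfa000004
  top 7b → 0x7d → b [J]
  imm: (w>>0)&0x1ffffff=0x4 → $4
  target = base 0x433c + off 0x00 + 4 + imm 4 = 0x4344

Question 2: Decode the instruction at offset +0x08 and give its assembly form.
load R6, R2

@+08  big-endian(2d 90 00 00) = 0x2d900000
  top 7b → 0x16 → load [RR]
  [24:22] rd=6 = R6
  [21:19] rs=2 = R2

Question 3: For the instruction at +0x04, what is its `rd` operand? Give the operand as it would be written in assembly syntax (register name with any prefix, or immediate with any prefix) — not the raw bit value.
R1

+0x04: 7a 40 00 00 ⇒ word 0x7a400000 (big)
  op=0x7a400000>>25=0x3d ⇒ neg (R)
  rd@[24:22]=0x1 ⇒ R1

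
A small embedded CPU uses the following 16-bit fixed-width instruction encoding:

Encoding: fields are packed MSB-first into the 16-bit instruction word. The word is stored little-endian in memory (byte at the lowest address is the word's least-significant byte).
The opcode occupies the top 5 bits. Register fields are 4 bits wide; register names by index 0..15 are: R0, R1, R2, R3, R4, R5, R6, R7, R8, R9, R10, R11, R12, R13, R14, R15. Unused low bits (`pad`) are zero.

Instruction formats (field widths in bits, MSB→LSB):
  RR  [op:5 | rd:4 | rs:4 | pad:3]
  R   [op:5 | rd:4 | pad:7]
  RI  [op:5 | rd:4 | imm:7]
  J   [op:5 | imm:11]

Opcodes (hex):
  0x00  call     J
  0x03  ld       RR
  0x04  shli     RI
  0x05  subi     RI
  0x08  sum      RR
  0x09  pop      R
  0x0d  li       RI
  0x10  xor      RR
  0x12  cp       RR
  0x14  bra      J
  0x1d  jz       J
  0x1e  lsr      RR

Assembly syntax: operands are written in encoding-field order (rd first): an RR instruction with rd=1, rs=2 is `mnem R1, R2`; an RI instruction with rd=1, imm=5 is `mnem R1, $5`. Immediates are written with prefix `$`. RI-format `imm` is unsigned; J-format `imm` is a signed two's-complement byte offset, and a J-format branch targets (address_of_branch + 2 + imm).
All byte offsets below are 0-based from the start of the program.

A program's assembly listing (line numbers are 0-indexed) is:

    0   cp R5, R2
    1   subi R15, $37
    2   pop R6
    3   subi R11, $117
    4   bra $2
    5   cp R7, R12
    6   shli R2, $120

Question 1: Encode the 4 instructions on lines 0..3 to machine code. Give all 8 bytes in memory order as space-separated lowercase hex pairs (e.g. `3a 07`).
90 92 a5 2f 00 4b f5 2d

line 0 (cp): pack op=0x12:5|rd=5:4|rs=2:4|pad=0:3 = 0x9290; little→ 90 92
line 1 (subi): pack op=0x5:5|rd=15:4|imm=37:7 = 0x2fa5; little→ a5 2f
line 2 (pop): pack op=0x9:5|rd=6:4|pad=0:7 = 0x4b00; little→ 00 4b
line 3 (subi): pack op=0x5:5|rd=11:4|imm=117:7 = 0x2df5; little→ f5 2d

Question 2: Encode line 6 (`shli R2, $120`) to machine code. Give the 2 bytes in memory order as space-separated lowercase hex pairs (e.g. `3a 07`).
line 6 (shli): pack op=0x4:5|rd=2:4|imm=120:7 = 0x2178; little→ 78 21

78 21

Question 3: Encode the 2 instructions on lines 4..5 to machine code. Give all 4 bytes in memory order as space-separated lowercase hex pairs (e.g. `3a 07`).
02 a0 e0 93

line 4 (bra): pack op=0x14:5|imm=2:11 = 0xa002; little→ 02 a0
line 5 (cp): pack op=0x12:5|rd=7:4|rs=12:4|pad=0:3 = 0x93e0; little→ e0 93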